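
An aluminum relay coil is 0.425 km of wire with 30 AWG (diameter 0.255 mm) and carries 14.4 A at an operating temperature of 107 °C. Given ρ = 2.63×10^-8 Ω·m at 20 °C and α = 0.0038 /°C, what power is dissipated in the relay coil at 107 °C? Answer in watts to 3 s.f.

A = π(0.255/2 mm)² = π(1.2750e-04 m)² = 5.107e-08 m²
R₍20₎ = ρL/A = (2.63×10^-8)(425)/(5.107e-08) = 218.9 Ω
R₍107₎ = R₍20₎(1 + αΔT) = 218.9 × (1 + 0.0038×87) = 291.2 Ω
P = I²R = (14.4)² × 291.2 = 60400 W

60400 W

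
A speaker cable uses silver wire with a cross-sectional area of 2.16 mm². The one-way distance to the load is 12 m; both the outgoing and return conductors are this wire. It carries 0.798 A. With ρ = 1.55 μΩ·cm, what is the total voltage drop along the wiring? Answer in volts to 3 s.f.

0.137 V

ρ = 1.55 μΩ·cm = 1.55×10^-8 Ω·m
A = 2.16 mm² = 2.160e-06 m²
Total conductor length (both ways) L = 2 × 12 = 24 m
R = ρL/A = (1.55×10^-8)(24)/(2.160e-06) = 0.1722 Ω
V = IR = 0.798 × 0.1722 = 0.137 V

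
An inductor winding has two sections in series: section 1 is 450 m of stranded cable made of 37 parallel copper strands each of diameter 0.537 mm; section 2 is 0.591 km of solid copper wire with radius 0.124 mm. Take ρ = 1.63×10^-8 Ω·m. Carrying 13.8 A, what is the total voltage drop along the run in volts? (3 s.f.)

2760 V

Section 1: A_strand = π(2.6850e-04)² = 2.265e-07 m²; R₁ = ρL/(N·A_s) = (1.63×10^-8)(450)/(37×2.265e-07) = 0.8753 Ω
Section 2: A = πr² = π(1.2400e-04 m)² = 4.831e-08 m²
R₂ = (1.63×10^-8)(591)/(4.831e-08) = 199.4 Ω
R = R₁ + R₂ = 200.3 Ω
V = IR = 13.8 × 200.3 = 2760 V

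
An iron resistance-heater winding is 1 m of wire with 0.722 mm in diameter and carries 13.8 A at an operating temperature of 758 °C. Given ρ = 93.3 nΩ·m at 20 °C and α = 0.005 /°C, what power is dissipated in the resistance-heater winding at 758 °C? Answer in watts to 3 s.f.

204 W

ρ = 93.3 nΩ·m = 9.33×10^-8 Ω·m
A = π(d/2)² = π(3.6100e-04 m)² = 4.094e-07 m²
R₍20₎ = ρL/A = (9.33×10^-8)(1)/(4.094e-07) = 0.2279 Ω
R₍758₎ = R₍20₎(1 + αΔT) = 0.2279 × (1 + 0.005×738) = 1.069 Ω
P = I²R = (13.8)² × 1.069 = 204 W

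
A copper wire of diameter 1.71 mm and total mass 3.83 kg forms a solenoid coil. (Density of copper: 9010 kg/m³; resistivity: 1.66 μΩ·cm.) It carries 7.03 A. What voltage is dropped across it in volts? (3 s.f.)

ρ = 1.66 μΩ·cm = 1.66×10^-8 Ω·m
A = π(d/2)² = π(8.5500e-04 m)² = 2.2966e-06 m²
L = m/(density·A) = 3.83/(9010×2.2966e-06) = 185.1 m
R = ρL/A = (1.66×10^-8)(185.1)/(2.2966e-06) = 1.338 Ω
V = IR = 7.03 × 1.338 = 9.41 V

9.41 V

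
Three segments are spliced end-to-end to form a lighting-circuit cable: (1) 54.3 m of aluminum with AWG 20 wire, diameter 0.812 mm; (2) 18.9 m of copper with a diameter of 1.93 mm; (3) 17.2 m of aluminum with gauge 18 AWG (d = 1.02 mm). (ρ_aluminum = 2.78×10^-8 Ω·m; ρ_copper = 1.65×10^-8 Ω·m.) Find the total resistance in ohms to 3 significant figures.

3.61 Ω

Seg 1: A = π(0.812/2 mm)² = π(4.0600e-04 m)² = 5.178e-07 m²
R_1 = (2.78×10^-8)(54.3)/(5.178e-07) = 2.915 Ω
Seg 2: A = π(d/2)² = π(9.6500e-04 m)² = 2.926e-06 m²
R_2 = (1.65×10^-8)(18.9)/(2.926e-06) = 0.1066 Ω
Seg 3: A = π(1.02/2 mm)² = π(5.1000e-04 m)² = 8.171e-07 m²
R_3 = (2.78×10^-8)(17.2)/(8.171e-07) = 0.5852 Ω
R_total = R_1 + R_2 + R_3 = 3.61 Ω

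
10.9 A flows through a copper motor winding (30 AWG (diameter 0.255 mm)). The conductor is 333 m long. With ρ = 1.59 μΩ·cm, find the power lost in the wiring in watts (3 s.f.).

12300 W

ρ = 1.59 μΩ·cm = 1.59×10^-8 Ω·m
A = π(0.255/2 mm)² = π(1.2750e-04 m)² = 5.107e-08 m²
R = ρL/A = (1.59×10^-8)(333)/(5.107e-08) = 103.7 Ω
P = I²R = (10.9)² × 103.7 = 12300 W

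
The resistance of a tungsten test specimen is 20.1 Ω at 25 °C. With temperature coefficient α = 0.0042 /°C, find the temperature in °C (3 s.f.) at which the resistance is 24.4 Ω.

75.9 °C

R = R₀(1 + α(T − T₀)) ⇒ T = T₀ + (R/R₀ − 1)/α
T = 25 + (24.4/20.1 − 1)/0.0042 = 25 + (0.2139)/0.0042 = 75.9 °C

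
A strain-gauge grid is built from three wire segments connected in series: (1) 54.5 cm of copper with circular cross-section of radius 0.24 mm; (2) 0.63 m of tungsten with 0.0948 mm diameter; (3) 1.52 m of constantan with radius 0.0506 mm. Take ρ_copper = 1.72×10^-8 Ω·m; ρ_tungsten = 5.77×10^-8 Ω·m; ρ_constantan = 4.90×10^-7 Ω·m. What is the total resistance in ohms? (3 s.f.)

97.8 Ω

Seg 1: A = πr² = π(2.4000e-04 m)² = 1.810e-07 m²
R_1 = (1.72×10^-8)(0.545)/(1.810e-07) = 0.0518 Ω
Seg 2: A = π(d/2)² = π(4.7400e-05 m)² = 7.058e-09 m²
R_2 = (5.77×10^-8)(0.63)/(7.058e-09) = 5.15 Ω
Seg 3: A = πr² = π(5.0600e-05 m)² = 8.044e-09 m²
R_3 = (4.90×10^-7)(1.52)/(8.044e-09) = 92.6 Ω
R_total = R_1 + R_2 + R_3 = 97.8 Ω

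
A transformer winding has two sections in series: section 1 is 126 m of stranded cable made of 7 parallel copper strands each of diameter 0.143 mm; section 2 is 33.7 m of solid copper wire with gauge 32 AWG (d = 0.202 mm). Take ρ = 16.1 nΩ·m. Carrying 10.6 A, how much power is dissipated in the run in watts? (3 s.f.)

ρ = 16.1 nΩ·m = 1.61×10^-8 Ω·m
Section 1: A_strand = π(7.1500e-05)² = 1.606e-08 m²; R₁ = ρL/(N·A_s) = (1.61×10^-8)(126)/(7×1.606e-08) = 18.04 Ω
Section 2: A = π(0.202/2 mm)² = π(1.0100e-04 m)² = 3.205e-08 m²
R₂ = (1.61×10^-8)(33.7)/(3.205e-08) = 16.93 Ω
R = R₁ + R₂ = 34.97 Ω
P = I²R = (10.6)² × 34.97 = 3930 W

3930 W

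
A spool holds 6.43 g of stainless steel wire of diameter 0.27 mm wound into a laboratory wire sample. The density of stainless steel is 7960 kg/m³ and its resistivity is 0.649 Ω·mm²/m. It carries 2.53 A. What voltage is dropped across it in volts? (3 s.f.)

405 V

ρ = 0.649 Ω·mm²/m = 6.49×10^-7 Ω·m
A = π(d/2)² = π(1.3500e-04 m)² = 5.7256e-08 m²
L = m/(density·A) = 0.00643/(7960×5.7256e-08) = 14.11 m
R = ρL/A = (6.49×10^-7)(14.11)/(5.7256e-08) = 159.9 Ω
V = IR = 2.53 × 159.9 = 405 V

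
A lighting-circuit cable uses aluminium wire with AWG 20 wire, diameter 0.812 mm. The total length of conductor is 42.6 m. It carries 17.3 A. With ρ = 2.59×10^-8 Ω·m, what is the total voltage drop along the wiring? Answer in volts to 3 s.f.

36.9 V

A = π(0.812/2 mm)² = π(4.0600e-04 m)² = 5.178e-07 m²
R = ρL/A = (2.59×10^-8)(42.6)/(5.178e-07) = 2.131 Ω
V = IR = 17.3 × 2.131 = 36.9 V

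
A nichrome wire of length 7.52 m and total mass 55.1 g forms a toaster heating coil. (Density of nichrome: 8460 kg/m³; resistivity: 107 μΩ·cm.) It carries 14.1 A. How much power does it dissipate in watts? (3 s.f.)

ρ = 107 μΩ·cm = 1.07×10^-6 Ω·m
A = m/(density·L) = 0.0551/(8460×7.52) = 8.6609e-07 m²
R = ρL/A = (1.07×10^-6)(7.52)/(8.6609e-07) = 9.29 Ω
P = I²R = (14.1)² × 9.29 = 1850 W

1850 W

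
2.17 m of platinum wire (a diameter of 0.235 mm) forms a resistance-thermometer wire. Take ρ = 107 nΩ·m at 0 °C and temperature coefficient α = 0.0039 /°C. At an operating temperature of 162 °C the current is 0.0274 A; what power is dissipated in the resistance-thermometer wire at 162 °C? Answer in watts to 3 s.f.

ρ = 107 nΩ·m = 1.07×10^-7 Ω·m
A = π(d/2)² = π(1.1750e-04 m)² = 4.337e-08 m²
R₍0₎ = ρL/A = (1.07×10^-7)(2.17)/(4.337e-08) = 5.353 Ω
R₍162₎ = R₍0₎(1 + αΔT) = 5.353 × (1 + 0.0039×162) = 8.735 Ω
P = I²R = (0.0274)² × 8.735 = 0.00656 W

0.00656 W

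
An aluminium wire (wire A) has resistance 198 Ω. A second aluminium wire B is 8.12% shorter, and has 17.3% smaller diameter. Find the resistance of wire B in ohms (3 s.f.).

266 Ω

R ∝ L/d², so R_B/R_A = (1 − 8.12/100) × (1 − 17.3/100)⁻²
= 0.9188 × 1.462 = 1.343
R_B = 1.343 × 198 = 266 Ω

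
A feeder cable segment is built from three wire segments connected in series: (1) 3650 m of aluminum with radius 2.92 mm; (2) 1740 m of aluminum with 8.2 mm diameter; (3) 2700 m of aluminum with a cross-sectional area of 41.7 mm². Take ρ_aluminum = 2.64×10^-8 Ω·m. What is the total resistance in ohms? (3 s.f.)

Seg 1: A = πr² = π(2.9200e-03 m)² = 2.679e-05 m²
R_1 = (2.64×10^-8)(3650)/(2.679e-05) = 3.597 Ω
Seg 2: A = π(d/2)² = π(4.1000e-03 m)² = 5.281e-05 m²
R_2 = (2.64×10^-8)(1740)/(5.281e-05) = 0.8698 Ω
Seg 3: A = 41.7 mm² = 4.170e-05 m²
R_3 = (2.64×10^-8)(2700)/(4.170e-05) = 1.709 Ω
R_total = R_1 + R_2 + R_3 = 6.18 Ω

6.18 Ω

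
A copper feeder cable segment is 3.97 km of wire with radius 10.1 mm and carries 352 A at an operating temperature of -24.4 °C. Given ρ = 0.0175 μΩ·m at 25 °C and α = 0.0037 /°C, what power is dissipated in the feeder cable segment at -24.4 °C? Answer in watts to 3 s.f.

22000 W

ρ = 0.0175 μΩ·m = 1.75×10^-8 Ω·m
A = πr² = π(1.0100e-02 m)² = 3.205e-04 m²
R₍25₎ = ρL/A = (1.75×10^-8)(3970)/(3.205e-04) = 0.2168 Ω
R₍-24.4₎ = R₍25₎(1 + αΔT) = 0.2168 × (1 + 0.0037×-49.4) = 0.1772 Ω
P = I²R = (352)² × 0.1772 = 22000 W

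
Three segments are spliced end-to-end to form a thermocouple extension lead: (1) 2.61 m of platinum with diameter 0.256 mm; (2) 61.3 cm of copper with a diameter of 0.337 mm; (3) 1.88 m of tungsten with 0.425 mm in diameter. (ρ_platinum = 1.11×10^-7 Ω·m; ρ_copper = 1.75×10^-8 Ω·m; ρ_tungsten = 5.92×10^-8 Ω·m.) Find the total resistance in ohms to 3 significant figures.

Seg 1: A = π(d/2)² = π(1.2800e-04 m)² = 5.147e-08 m²
R_1 = (1.11×10^-7)(2.61)/(5.147e-08) = 5.629 Ω
Seg 2: A = π(d/2)² = π(1.6850e-04 m)² = 8.920e-08 m²
R_2 = (1.75×10^-8)(0.613)/(8.920e-08) = 0.1203 Ω
Seg 3: A = π(d/2)² = π(2.1250e-04 m)² = 1.419e-07 m²
R_3 = (5.92×10^-8)(1.88)/(1.419e-07) = 0.7845 Ω
R_total = R_1 + R_2 + R_3 = 6.53 Ω

6.53 Ω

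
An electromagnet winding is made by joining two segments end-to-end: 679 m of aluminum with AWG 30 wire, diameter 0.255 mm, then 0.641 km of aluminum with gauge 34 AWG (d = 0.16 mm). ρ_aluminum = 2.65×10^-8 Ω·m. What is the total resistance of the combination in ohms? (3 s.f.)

1200 Ω

Segment 1: A = π(0.255/2 mm)² = π(1.2750e-04 m)² = 5.107e-08 m²
R₁ = ρL/A = (2.65×10^-8)(679)/(5.107e-08) = 352.3 Ω
Segment 2: A = π(0.16/2 mm)² = π(8.0000e-05 m)² = 2.011e-08 m²
R₂ = (2.65×10^-8)(641)/(2.011e-08) = 844.8 Ω
R = R₁ + R₂ = 1200 Ω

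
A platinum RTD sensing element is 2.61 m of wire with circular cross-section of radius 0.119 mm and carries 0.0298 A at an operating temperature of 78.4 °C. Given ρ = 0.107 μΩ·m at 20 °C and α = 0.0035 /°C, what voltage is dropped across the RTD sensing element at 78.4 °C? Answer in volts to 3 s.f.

0.225 V

ρ = 0.107 μΩ·m = 1.07×10^-7 Ω·m
A = πr² = π(1.1900e-04 m)² = 4.449e-08 m²
R₍20₎ = ρL/A = (1.07×10^-7)(2.61)/(4.449e-08) = 6.277 Ω
R₍78.4₎ = R₍20₎(1 + αΔT) = 6.277 × (1 + 0.0035×58.4) = 7.561 Ω
V = IR = 0.0298 × 7.561 = 0.225 V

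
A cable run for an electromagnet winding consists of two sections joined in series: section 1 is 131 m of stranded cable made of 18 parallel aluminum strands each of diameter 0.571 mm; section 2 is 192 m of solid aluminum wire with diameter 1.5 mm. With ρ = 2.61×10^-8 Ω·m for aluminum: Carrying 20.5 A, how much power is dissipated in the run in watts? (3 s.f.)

Section 1: A_strand = π(2.8550e-04)² = 2.561e-07 m²; R₁ = ρL/(N·A_s) = (2.61×10^-8)(131)/(18×2.561e-07) = 0.7418 Ω
Section 2: A = π(d/2)² = π(7.5000e-04 m)² = 1.767e-06 m²
R₂ = (2.61×10^-8)(192)/(1.767e-06) = 2.836 Ω
R = R₁ + R₂ = 3.578 Ω
P = I²R = (20.5)² × 3.578 = 1500 W

1500 W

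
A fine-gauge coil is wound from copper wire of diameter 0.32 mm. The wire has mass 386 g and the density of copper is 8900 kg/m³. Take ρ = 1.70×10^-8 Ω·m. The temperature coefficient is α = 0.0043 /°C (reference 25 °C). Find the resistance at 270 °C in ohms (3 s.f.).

A = π(d/2)² = π(1.6000e-04 m)² = 8.0425e-08 m²
L = m/(density·A) = 0.386/(8900×8.0425e-08) = 539.3 m
R = ρL/A = (1.70×10^-8)(539.3)/(8.0425e-08) = 114 Ω
R(270 °C) = 114 × (1 + 0.0043×245) = 234 Ω

234 Ω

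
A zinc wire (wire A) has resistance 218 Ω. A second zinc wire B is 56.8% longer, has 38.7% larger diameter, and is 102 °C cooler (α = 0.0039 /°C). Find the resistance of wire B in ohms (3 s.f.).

R ∝ ρL/d² with ρ ∝ (1+αΔT), so R_B/R_A = (1 + 56.8/100) × (1 + 38.7/100)⁻² × (1 − 0.0039×102)
= 1.568 × 0.5198 × 0.6022 = 0.4908
R_B = 0.4908 × 218 = 107 Ω

107 Ω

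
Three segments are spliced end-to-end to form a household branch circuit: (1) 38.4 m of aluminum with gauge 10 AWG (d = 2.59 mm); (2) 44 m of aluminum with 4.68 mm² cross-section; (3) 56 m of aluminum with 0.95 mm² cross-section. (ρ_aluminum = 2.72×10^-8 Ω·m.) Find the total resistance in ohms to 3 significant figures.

Seg 1: A = π(2.59/2 mm)² = π(1.2950e-03 m)² = 5.269e-06 m²
R_1 = (2.72×10^-8)(38.4)/(5.269e-06) = 0.1982 Ω
Seg 2: A = 4.68 mm² = 4.680e-06 m²
R_2 = (2.72×10^-8)(44)/(4.680e-06) = 0.2557 Ω
Seg 3: A = 0.95 mm² = 9.500e-07 m²
R_3 = (2.72×10^-8)(56)/(9.500e-07) = 1.603 Ω
R_total = R_1 + R_2 + R_3 = 2.06 Ω

2.06 Ω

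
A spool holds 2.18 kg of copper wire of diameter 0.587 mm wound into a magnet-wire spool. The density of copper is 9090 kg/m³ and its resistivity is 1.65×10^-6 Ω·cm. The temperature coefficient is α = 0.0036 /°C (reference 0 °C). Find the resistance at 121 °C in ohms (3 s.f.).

ρ = 1.65×10^-6 Ω·cm = 1.65×10^-8 Ω·m
A = π(d/2)² = π(2.9350e-04 m)² = 2.7062e-07 m²
L = m/(density·A) = 2.18/(9090×2.7062e-07) = 886.2 m
R = ρL/A = (1.65×10^-8)(886.2)/(2.7062e-07) = 54.03 Ω
R(121 °C) = 54.03 × (1 + 0.0036×121) = 77.6 Ω

77.6 Ω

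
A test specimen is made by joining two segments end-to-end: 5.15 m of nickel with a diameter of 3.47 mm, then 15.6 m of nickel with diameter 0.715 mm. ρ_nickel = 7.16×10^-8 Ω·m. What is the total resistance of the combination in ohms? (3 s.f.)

Segment 1: A = π(d/2)² = π(1.7350e-03 m)² = 9.457e-06 m²
R₁ = ρL/A = (7.16×10^-8)(5.15)/(9.457e-06) = 0.03899 Ω
Segment 2: A = π(d/2)² = π(3.5750e-04 m)² = 4.015e-07 m²
R₂ = (7.16×10^-8)(15.6)/(4.015e-07) = 2.782 Ω
R = R₁ + R₂ = 2.82 Ω

2.82 Ω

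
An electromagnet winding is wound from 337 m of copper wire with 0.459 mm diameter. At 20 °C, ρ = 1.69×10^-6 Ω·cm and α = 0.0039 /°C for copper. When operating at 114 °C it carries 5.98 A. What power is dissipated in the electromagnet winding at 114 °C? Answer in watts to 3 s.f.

ρ = 1.69×10^-6 Ω·cm = 1.69×10^-8 Ω·m
A = π(d/2)² = π(2.2950e-04 m)² = 1.655e-07 m²
R₍20₎ = ρL/A = (1.69×10^-8)(337)/(1.655e-07) = 34.42 Ω
R₍114₎ = R₍20₎(1 + αΔT) = 34.42 × (1 + 0.0039×94) = 47.04 Ω
P = I²R = (5.98)² × 47.04 = 1680 W

1680 W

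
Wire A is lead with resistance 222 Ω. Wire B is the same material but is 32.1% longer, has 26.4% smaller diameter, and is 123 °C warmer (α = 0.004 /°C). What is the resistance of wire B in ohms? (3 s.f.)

808 Ω

R ∝ ρL/d² with ρ ∝ (1+αΔT), so R_B/R_A = (1 + 32.1/100) × (1 − 26.4/100)⁻² × (1 + 0.004×123)
= 1.321 × 1.846 × 1.492 = 3.638
R_B = 3.638 × 222 = 808 Ω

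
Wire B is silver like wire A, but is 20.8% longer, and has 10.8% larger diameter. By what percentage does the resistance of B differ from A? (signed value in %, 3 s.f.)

-1.60%

R ∝ L/d², so R_B/R_A = (1 + 20.8/100) × (1 + 10.8/100)⁻²
= 1.208 × 0.8146 = 0.984
(R_B − R_A)/R_A = 0.984 − 1 = -1.60%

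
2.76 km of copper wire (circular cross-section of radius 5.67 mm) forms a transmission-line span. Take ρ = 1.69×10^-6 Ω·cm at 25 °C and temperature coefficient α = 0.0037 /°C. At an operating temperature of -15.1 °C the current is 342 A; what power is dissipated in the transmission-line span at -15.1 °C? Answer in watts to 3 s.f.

ρ = 1.69×10^-6 Ω·cm = 1.69×10^-8 Ω·m
A = πr² = π(5.6700e-03 m)² = 1.010e-04 m²
R₍25₎ = ρL/A = (1.69×10^-8)(2760)/(1.010e-04) = 0.4618 Ω
R₍-15.1₎ = R₍25₎(1 + αΔT) = 0.4618 × (1 + 0.0037×-40.1) = 0.3933 Ω
P = I²R = (342)² × 0.3933 = 46000 W

46000 W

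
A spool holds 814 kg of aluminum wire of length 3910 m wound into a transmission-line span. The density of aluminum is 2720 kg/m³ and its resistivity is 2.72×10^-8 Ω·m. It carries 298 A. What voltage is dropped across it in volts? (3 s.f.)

414 V

A = m/(density·L) = 814/(2720×3910) = 7.6538e-05 m²
R = ρL/A = (2.72×10^-8)(3910)/(7.6538e-05) = 1.39 Ω
V = IR = 298 × 1.39 = 414 V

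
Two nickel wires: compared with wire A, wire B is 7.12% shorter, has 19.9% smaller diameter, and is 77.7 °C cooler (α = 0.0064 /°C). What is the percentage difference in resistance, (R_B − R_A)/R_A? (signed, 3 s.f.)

-27.2%

R ∝ ρL/d² with ρ ∝ (1+αΔT), so R_B/R_A = (1 − 7.12/100) × (1 − 19.9/100)⁻² × (1 − 0.0064×77.7)
= 0.9288 × 1.559 × 0.5027 = 0.7278
(R_B − R_A)/R_A = 0.7278 − 1 = -27.2%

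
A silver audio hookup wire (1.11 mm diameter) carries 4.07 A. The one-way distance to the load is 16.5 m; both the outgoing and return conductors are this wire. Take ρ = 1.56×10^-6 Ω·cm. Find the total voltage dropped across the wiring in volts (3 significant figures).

2.17 V

ρ = 1.56×10^-6 Ω·cm = 1.56×10^-8 Ω·m
A = π(d/2)² = π(5.5500e-04 m)² = 9.677e-07 m²
Total conductor length (both ways) L = 2 × 16.5 = 33 m
R = ρL/A = (1.56×10^-8)(33)/(9.677e-07) = 0.532 Ω
V = IR = 4.07 × 0.532 = 2.17 V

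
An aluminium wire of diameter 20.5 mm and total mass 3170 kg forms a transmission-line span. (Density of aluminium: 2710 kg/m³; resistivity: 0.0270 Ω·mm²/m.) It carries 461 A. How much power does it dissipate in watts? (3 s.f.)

61600 W

ρ = 0.0270 Ω·mm²/m = 2.70×10^-8 Ω·m
A = π(d/2)² = π(1.0250e-02 m)² = 3.3006e-04 m²
L = m/(density·A) = 3170/(2710×3.3006e-04) = 3544 m
R = ρL/A = (2.70×10^-8)(3544)/(3.3006e-04) = 0.2899 Ω
P = I²R = (461)² × 0.2899 = 61600 W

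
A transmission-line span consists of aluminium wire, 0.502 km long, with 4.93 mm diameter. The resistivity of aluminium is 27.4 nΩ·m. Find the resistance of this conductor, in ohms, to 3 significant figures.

0.721 Ω

ρ = 27.4 nΩ·m = 2.74×10^-8 Ω·m
A = π(d/2)² = π(2.4650e-03 m)² = 1.909e-05 m²
R = ρL/A = (2.74×10^-8)(502 m)/(1.909e-05 m²) = 0.721 Ω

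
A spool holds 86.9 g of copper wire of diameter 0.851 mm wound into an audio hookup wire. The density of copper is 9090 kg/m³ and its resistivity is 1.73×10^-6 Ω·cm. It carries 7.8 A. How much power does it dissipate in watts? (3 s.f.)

31.1 W

ρ = 1.73×10^-6 Ω·cm = 1.73×10^-8 Ω·m
A = π(d/2)² = π(4.2550e-04 m)² = 5.6879e-07 m²
L = m/(density·A) = 0.0869/(9090×5.6879e-07) = 16.81 m
R = ρL/A = (1.73×10^-8)(16.81)/(5.6879e-07) = 0.5112 Ω
P = I²R = (7.8)² × 0.5112 = 31.1 W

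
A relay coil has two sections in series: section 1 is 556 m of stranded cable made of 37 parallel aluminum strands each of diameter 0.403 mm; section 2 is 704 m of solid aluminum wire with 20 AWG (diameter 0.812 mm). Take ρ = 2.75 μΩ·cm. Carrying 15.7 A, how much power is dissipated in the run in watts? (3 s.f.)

10000 W

ρ = 2.75 μΩ·cm = 2.75×10^-8 Ω·m
Section 1: A_strand = π(2.0150e-04)² = 1.276e-07 m²; R₁ = ρL/(N·A_s) = (2.75×10^-8)(556)/(37×1.276e-07) = 3.24 Ω
Section 2: A = π(0.812/2 mm)² = π(4.0600e-04 m)² = 5.178e-07 m²
R₂ = (2.75×10^-8)(704)/(5.178e-07) = 37.39 Ω
R = R₁ + R₂ = 40.63 Ω
P = I²R = (15.7)² × 40.63 = 10000 W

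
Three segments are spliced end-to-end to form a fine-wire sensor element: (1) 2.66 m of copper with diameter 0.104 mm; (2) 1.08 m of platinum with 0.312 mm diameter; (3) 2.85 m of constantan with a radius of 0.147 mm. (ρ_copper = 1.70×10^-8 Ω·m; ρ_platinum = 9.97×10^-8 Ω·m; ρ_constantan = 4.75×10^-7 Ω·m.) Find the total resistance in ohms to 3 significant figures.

Seg 1: A = π(d/2)² = π(5.2000e-05 m)² = 8.495e-09 m²
R_1 = (1.70×10^-8)(2.66)/(8.495e-09) = 5.323 Ω
Seg 2: A = π(d/2)² = π(1.5600e-04 m)² = 7.645e-08 m²
R_2 = (9.97×10^-8)(1.08)/(7.645e-08) = 1.408 Ω
Seg 3: A = πr² = π(1.4700e-04 m)² = 6.789e-08 m²
R_3 = (4.75×10^-7)(2.85)/(6.789e-08) = 19.94 Ω
R_total = R_1 + R_2 + R_3 = 26.7 Ω

26.7 Ω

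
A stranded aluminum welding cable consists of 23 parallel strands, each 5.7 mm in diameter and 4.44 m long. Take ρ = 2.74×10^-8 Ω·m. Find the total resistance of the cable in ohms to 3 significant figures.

2.07×10^-4 Ω

A_strand = π(2.8500e-03 m)² = 2.552e-05 m²
R_strand = ρL/A = (2.74×10^-8)(4.44)/(2.552e-05) = 0.004768 Ω
R_total = R_strand/N = 0.004768/23 = 2.07×10^-4 Ω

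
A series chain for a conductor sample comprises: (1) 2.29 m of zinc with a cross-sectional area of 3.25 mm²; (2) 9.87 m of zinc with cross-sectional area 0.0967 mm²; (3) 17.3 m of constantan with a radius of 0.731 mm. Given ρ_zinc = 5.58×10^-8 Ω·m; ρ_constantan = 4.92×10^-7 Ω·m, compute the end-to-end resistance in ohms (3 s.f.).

Seg 1: A = 3.25 mm² = 3.250e-06 m²
R_1 = (5.58×10^-8)(2.29)/(3.250e-06) = 0.03932 Ω
Seg 2: A = 0.0967 mm² = 9.670e-08 m²
R_2 = (5.58×10^-8)(9.87)/(9.670e-08) = 5.695 Ω
Seg 3: A = πr² = π(7.3100e-04 m)² = 1.679e-06 m²
R_3 = (4.92×10^-7)(17.3)/(1.679e-06) = 5.07 Ω
R_total = R_1 + R_2 + R_3 = 10.8 Ω

10.8 Ω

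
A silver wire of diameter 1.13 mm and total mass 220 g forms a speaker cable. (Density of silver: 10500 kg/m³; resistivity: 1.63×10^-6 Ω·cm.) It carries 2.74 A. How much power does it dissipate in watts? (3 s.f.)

2.55 W

ρ = 1.63×10^-6 Ω·cm = 1.63×10^-8 Ω·m
A = π(d/2)² = π(5.6500e-04 m)² = 1.0029e-06 m²
L = m/(density·A) = 0.22/(10500×1.0029e-06) = 20.89 m
R = ρL/A = (1.63×10^-8)(20.89)/(1.0029e-06) = 0.3396 Ω
P = I²R = (2.74)² × 0.3396 = 2.55 W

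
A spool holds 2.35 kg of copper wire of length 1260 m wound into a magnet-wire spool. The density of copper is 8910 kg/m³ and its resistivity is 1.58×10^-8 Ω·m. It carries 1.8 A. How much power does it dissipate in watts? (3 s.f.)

308 W

A = m/(density·L) = 2.35/(8910×1260) = 2.0932e-07 m²
R = ρL/A = (1.58×10^-8)(1260)/(2.0932e-07) = 95.11 Ω
P = I²R = (1.8)² × 95.11 = 308 W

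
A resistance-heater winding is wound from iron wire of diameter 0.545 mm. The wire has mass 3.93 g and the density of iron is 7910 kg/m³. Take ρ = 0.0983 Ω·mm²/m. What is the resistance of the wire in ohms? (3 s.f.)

0.897 Ω

ρ = 0.0983 Ω·mm²/m = 9.83×10^-8 Ω·m
A = π(d/2)² = π(2.7250e-04 m)² = 2.3328e-07 m²
L = m/(density·A) = 0.00393/(7910×2.3328e-07) = 2.13 m
R = ρL/A = (9.83×10^-8)(2.13)/(2.3328e-07) = 0.897 Ω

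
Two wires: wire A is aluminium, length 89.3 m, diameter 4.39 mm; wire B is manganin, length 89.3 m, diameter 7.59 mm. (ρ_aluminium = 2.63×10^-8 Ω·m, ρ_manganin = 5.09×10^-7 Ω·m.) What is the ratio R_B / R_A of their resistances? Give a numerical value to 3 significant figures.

R ∝ ρL/d², so R_B/R_A = (ρ_B/ρ_A) × (d_A/d_B)²
= (5.09×10^-7/2.63×10^-8) × (4.39/7.59)² = 6.47

6.47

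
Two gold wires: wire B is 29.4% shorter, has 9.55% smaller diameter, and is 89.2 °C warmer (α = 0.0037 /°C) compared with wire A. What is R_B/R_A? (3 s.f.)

1.15

R ∝ ρL/d² with ρ ∝ (1+αΔT), so R_B/R_A = (1 − 29.4/100) × (1 − 9.55/100)⁻² × (1 + 0.0037×89.2)
= 0.706 × 1.222 × 1.33 = 1.15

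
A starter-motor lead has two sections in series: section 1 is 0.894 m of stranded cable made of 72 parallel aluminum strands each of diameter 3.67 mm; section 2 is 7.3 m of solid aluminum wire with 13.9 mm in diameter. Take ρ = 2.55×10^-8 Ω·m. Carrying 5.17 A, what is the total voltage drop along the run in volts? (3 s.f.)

Section 1: A_strand = π(1.8350e-03)² = 1.058e-05 m²; R₁ = ρL/(N·A_s) = (2.55×10^-8)(0.894)/(72×1.058e-05) = 2.993×10^-5 Ω
Section 2: A = π(d/2)² = π(6.9500e-03 m)² = 1.517e-04 m²
R₂ = (2.55×10^-8)(7.3)/(1.517e-04) = 0.001227 Ω
R = R₁ + R₂ = 0.001257 Ω
V = IR = 5.17 × 0.001257 = 0.00650 V

0.00650 V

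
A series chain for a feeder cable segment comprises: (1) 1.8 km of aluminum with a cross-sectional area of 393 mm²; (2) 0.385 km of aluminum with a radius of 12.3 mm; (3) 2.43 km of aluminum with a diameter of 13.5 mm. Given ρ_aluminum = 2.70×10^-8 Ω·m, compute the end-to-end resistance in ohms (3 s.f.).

Seg 1: A = 393 mm² = 3.930e-04 m²
R_1 = (2.70×10^-8)(1800)/(3.930e-04) = 0.1237 Ω
Seg 2: A = πr² = π(1.2300e-02 m)² = 4.753e-04 m²
R_2 = (2.70×10^-8)(385)/(4.753e-04) = 0.02187 Ω
Seg 3: A = π(d/2)² = π(6.7500e-03 m)² = 1.431e-04 m²
R_3 = (2.70×10^-8)(2430)/(1.431e-04) = 0.4584 Ω
R_total = R_1 + R_2 + R_3 = 0.604 Ω

0.604 Ω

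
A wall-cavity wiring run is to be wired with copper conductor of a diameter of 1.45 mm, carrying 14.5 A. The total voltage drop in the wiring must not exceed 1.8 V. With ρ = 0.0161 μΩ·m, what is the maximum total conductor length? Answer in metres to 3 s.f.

12.7 m

ρ = 0.0161 μΩ·m = 1.61×10^-8 Ω·m
A = π(d/2)² = π(7.2500e-04 m)² = 1.651e-06 m²
L_max = V_max·A/(1·ρI) = (1.8)(1.651e-06)/(1.61×10^-8×14.5) = 12.7 m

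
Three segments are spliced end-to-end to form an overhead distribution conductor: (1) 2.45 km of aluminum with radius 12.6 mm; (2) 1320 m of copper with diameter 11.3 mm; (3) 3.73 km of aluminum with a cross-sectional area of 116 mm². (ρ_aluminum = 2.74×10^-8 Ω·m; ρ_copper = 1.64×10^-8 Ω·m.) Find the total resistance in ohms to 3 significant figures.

1.23 Ω

Seg 1: A = πr² = π(1.2600e-02 m)² = 4.988e-04 m²
R_1 = (2.74×10^-8)(2450)/(4.988e-04) = 0.1346 Ω
Seg 2: A = π(d/2)² = π(5.6500e-03 m)² = 1.003e-04 m²
R_2 = (1.64×10^-8)(1320)/(1.003e-04) = 0.2159 Ω
Seg 3: A = 116 mm² = 1.160e-04 m²
R_3 = (2.74×10^-8)(3730)/(1.160e-04) = 0.8811 Ω
R_total = R_1 + R_2 + R_3 = 1.23 Ω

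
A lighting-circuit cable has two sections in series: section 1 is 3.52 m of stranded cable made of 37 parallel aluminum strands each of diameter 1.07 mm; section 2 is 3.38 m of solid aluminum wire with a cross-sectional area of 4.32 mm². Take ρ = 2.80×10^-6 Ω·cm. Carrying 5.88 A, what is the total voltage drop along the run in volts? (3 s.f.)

ρ = 2.80×10^-6 Ω·cm = 2.80×10^-8 Ω·m
Section 1: A_strand = π(5.3500e-04)² = 8.992e-07 m²; R₁ = ρL/(N·A_s) = (2.80×10^-8)(3.52)/(37×8.992e-07) = 0.002962 Ω
Section 2: A = 4.32 mm² = 4.320e-06 m²
R₂ = (2.80×10^-8)(3.38)/(4.320e-06) = 0.02191 Ω
R = R₁ + R₂ = 0.02487 Ω
V = IR = 5.88 × 0.02487 = 0.146 V

0.146 V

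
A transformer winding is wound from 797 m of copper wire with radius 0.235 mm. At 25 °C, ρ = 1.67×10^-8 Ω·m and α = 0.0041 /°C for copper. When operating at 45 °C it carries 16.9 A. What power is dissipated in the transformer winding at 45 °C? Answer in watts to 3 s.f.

A = πr² = π(2.3500e-04 m)² = 1.735e-07 m²
R₍25₎ = ρL/A = (1.67×10^-8)(797)/(1.735e-07) = 76.72 Ω
R₍45₎ = R₍25₎(1 + αΔT) = 76.72 × (1 + 0.0041×20) = 83.01 Ω
P = I²R = (16.9)² × 83.01 = 23700 W

23700 W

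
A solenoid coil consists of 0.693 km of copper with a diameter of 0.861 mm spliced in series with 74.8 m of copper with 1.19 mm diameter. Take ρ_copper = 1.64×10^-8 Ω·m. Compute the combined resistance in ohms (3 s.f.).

20.6 Ω

Segment 1: A = π(d/2)² = π(4.3050e-04 m)² = 5.822e-07 m²
R₁ = ρL/A = (1.64×10^-8)(693)/(5.822e-07) = 19.52 Ω
Segment 2: A = π(d/2)² = π(5.9500e-04 m)² = 1.112e-06 m²
R₂ = (1.64×10^-8)(74.8)/(1.112e-06) = 1.103 Ω
R = R₁ + R₂ = 20.6 Ω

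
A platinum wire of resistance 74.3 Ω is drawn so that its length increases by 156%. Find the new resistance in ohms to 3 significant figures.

k = 1 + 156/100 = 2.56; volume constant ⇒ A' = A/k, so R' = k²R.
R' = 6.554 × 74.3 = 487 Ω

487 Ω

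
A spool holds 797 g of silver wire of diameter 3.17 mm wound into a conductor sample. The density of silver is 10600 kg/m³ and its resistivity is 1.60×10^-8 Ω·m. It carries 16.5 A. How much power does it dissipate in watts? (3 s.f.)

5.26 W

A = π(d/2)² = π(1.5850e-03 m)² = 7.8924e-06 m²
L = m/(density·A) = 0.797/(10600×7.8924e-06) = 9.527 m
R = ρL/A = (1.60×10^-8)(9.527)/(7.8924e-06) = 0.01931 Ω
P = I²R = (16.5)² × 0.01931 = 5.26 W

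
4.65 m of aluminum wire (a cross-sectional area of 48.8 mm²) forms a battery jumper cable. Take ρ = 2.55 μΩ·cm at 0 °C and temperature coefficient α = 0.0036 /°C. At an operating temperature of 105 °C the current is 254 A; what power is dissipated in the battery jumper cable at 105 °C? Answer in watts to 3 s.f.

216 W

ρ = 2.55 μΩ·cm = 2.55×10^-8 Ω·m
A = 48.8 mm² = 4.880e-05 m²
R₍0₎ = ρL/A = (2.55×10^-8)(4.65)/(4.880e-05) = 0.00243 Ω
R₍105₎ = R₍0₎(1 + αΔT) = 0.00243 × (1 + 0.0036×105) = 0.003348 Ω
P = I²R = (254)² × 0.003348 = 216 W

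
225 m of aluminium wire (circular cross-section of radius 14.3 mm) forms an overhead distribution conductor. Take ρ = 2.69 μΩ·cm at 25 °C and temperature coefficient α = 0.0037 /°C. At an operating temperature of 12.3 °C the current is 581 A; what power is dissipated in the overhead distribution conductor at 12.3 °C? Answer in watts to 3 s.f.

3030 W

ρ = 2.69 μΩ·cm = 2.69×10^-8 Ω·m
A = πr² = π(1.4300e-02 m)² = 6.424e-04 m²
R₍25₎ = ρL/A = (2.69×10^-8)(225)/(6.424e-04) = 0.009421 Ω
R₍12.3₎ = R₍25₎(1 + αΔT) = 0.009421 × (1 + 0.0037×-12.7) = 0.008979 Ω
P = I²R = (581)² × 0.008979 = 3030 W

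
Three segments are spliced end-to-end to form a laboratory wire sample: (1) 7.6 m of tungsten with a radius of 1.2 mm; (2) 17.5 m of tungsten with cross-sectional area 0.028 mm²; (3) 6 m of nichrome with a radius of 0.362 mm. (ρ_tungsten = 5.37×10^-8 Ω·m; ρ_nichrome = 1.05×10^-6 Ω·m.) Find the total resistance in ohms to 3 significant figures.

Seg 1: A = πr² = π(1.2000e-03 m)² = 4.524e-06 m²
R_1 = (5.37×10^-8)(7.6)/(4.524e-06) = 0.09021 Ω
Seg 2: A = 0.028 mm² = 2.800e-08 m²
R_2 = (5.37×10^-8)(17.5)/(2.800e-08) = 33.56 Ω
Seg 3: A = πr² = π(3.6200e-04 m)² = 4.117e-07 m²
R_3 = (1.05×10^-6)(6)/(4.117e-07) = 15.3 Ω
R_total = R_1 + R_2 + R_3 = 49.0 Ω

49.0 Ω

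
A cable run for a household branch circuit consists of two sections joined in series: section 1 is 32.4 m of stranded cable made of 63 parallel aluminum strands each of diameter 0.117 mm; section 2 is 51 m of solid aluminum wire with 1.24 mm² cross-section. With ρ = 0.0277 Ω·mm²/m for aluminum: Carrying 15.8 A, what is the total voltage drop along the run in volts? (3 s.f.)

ρ = 0.0277 Ω·mm²/m = 2.77×10^-8 Ω·m
Section 1: A_strand = π(5.8500e-05)² = 1.075e-08 m²; R₁ = ρL/(N·A_s) = (2.77×10^-8)(32.4)/(63×1.075e-08) = 1.325 Ω
Section 2: A = 1.24 mm² = 1.240e-06 m²
R₂ = (2.77×10^-8)(51)/(1.240e-06) = 1.139 Ω
R = R₁ + R₂ = 2.464 Ω
V = IR = 15.8 × 2.464 = 38.9 V

38.9 V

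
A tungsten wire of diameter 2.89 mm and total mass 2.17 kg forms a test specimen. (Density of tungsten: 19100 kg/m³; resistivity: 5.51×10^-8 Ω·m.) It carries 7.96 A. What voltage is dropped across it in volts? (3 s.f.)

1.16 V

A = π(d/2)² = π(1.4450e-03 m)² = 6.5597e-06 m²
L = m/(density·A) = 2.17/(19100×6.5597e-06) = 17.32 m
R = ρL/A = (5.51×10^-8)(17.32)/(6.5597e-06) = 0.1455 Ω
V = IR = 7.96 × 0.1455 = 1.16 V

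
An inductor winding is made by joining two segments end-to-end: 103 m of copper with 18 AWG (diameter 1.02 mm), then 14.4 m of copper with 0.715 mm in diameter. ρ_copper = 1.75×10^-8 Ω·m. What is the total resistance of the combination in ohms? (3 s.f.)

2.83 Ω

Segment 1: A = π(1.02/2 mm)² = π(5.1000e-04 m)² = 8.171e-07 m²
R₁ = ρL/A = (1.75×10^-8)(103)/(8.171e-07) = 2.206 Ω
Segment 2: A = π(d/2)² = π(3.5750e-04 m)² = 4.015e-07 m²
R₂ = (1.75×10^-8)(14.4)/(4.015e-07) = 0.6276 Ω
R = R₁ + R₂ = 2.83 Ω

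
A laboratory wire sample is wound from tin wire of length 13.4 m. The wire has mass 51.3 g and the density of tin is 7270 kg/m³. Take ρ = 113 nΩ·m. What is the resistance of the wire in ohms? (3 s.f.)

ρ = 113 nΩ·m = 1.13×10^-7 Ω·m
A = m/(density·L) = 0.0513/(7270×13.4) = 5.2660e-07 m²
R = ρL/A = (1.13×10^-7)(13.4)/(5.2660e-07) = 2.88 Ω

2.88 Ω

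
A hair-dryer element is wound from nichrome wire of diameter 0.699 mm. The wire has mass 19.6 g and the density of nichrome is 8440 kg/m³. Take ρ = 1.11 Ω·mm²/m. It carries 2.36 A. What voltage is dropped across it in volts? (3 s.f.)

41.3 V

ρ = 1.11 Ω·mm²/m = 1.11×10^-6 Ω·m
A = π(d/2)² = π(3.4950e-04 m)² = 3.8375e-07 m²
L = m/(density·A) = 0.0196/(8440×3.8375e-07) = 6.052 m
R = ρL/A = (1.11×10^-6)(6.052)/(3.8375e-07) = 17.5 Ω
V = IR = 2.36 × 17.5 = 41.3 V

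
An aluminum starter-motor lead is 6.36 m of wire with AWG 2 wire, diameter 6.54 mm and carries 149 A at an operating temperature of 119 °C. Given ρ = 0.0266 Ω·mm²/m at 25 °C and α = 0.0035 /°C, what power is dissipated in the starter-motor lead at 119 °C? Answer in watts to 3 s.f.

149 W

ρ = 0.0266 Ω·mm²/m = 2.66×10^-8 Ω·m
A = π(6.54/2 mm)² = π(3.2700e-03 m)² = 3.359e-05 m²
R₍25₎ = ρL/A = (2.66×10^-8)(6.36)/(3.359e-05) = 0.005036 Ω
R₍119₎ = R₍25₎(1 + αΔT) = 0.005036 × (1 + 0.0035×94) = 0.006693 Ω
P = I²R = (149)² × 0.006693 = 149 W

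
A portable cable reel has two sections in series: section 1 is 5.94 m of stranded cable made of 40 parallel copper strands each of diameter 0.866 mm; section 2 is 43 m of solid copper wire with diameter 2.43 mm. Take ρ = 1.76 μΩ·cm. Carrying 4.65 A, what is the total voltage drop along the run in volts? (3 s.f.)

ρ = 1.76 μΩ·cm = 1.76×10^-8 Ω·m
Section 1: A_strand = π(4.3300e-04)² = 5.890e-07 m²; R₁ = ρL/(N·A_s) = (1.76×10^-8)(5.94)/(40×5.890e-07) = 0.004437 Ω
Section 2: A = π(d/2)² = π(1.2150e-03 m)² = 4.638e-06 m²
R₂ = (1.76×10^-8)(43)/(4.638e-06) = 0.1632 Ω
R = R₁ + R₂ = 0.1676 Ω
V = IR = 4.65 × 0.1676 = 0.779 V

0.779 V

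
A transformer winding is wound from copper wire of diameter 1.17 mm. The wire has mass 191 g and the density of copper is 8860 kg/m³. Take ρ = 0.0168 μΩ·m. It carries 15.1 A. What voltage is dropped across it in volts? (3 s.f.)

4.73 V

ρ = 0.0168 μΩ·m = 1.68×10^-8 Ω·m
A = π(d/2)² = π(5.8500e-04 m)² = 1.0751e-06 m²
L = m/(density·A) = 0.191/(8860×1.0751e-06) = 20.05 m
R = ρL/A = (1.68×10^-8)(20.05)/(1.0751e-06) = 0.3133 Ω
V = IR = 15.1 × 0.3133 = 4.73 V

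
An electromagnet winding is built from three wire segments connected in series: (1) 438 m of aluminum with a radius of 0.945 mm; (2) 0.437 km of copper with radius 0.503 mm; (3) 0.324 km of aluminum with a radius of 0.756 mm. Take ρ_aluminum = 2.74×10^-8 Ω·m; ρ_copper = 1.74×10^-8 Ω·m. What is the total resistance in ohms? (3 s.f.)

Seg 1: A = πr² = π(9.4500e-04 m)² = 2.806e-06 m²
R_1 = (2.74×10^-8)(438)/(2.806e-06) = 4.278 Ω
Seg 2: A = πr² = π(5.0300e-04 m)² = 7.949e-07 m²
R_2 = (1.74×10^-8)(437)/(7.949e-07) = 9.566 Ω
Seg 3: A = πr² = π(7.5600e-04 m)² = 1.796e-06 m²
R_3 = (2.74×10^-8)(324)/(1.796e-06) = 4.944 Ω
R_total = R_1 + R_2 + R_3 = 18.8 Ω

18.8 Ω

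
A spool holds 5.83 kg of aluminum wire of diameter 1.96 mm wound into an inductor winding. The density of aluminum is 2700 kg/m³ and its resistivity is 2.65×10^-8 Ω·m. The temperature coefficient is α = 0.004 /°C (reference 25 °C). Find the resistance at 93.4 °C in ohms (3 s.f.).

8.01 Ω

A = π(d/2)² = π(9.8000e-04 m)² = 3.0172e-06 m²
L = m/(density·A) = 5.83/(2700×3.0172e-06) = 715.7 m
R = ρL/A = (2.65×10^-8)(715.7)/(3.0172e-06) = 6.286 Ω
R(93.4 °C) = 6.286 × (1 + 0.004×68.4) = 8.01 Ω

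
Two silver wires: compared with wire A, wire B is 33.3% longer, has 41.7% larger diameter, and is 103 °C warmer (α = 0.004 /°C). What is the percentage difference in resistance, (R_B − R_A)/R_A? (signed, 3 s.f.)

R ∝ ρL/d² with ρ ∝ (1+αΔT), so R_B/R_A = (1 + 33.3/100) × (1 + 41.7/100)⁻² × (1 + 0.004×103)
= 1.333 × 0.498 × 1.412 = 0.9374
(R_B − R_A)/R_A = 0.9374 − 1 = -6.26%

-6.26%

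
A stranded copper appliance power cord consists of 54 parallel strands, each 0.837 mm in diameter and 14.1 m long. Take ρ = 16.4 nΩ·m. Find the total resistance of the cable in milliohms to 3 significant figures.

ρ = 16.4 nΩ·m = 1.64×10^-8 Ω·m
A_strand = π(4.1850e-04 m)² = 5.502e-07 m²
R_strand = ρL/A = (1.64×10^-8)(14.1)/(5.502e-07) = 0.4203 Ω
R_total = R_strand/N = 0.4203/54 = 7.78 mΩ

7.78 mΩ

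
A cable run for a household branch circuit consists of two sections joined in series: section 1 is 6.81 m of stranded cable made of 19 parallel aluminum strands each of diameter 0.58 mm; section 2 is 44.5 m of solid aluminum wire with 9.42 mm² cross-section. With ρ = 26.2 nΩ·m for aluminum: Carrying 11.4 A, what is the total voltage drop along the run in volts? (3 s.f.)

1.82 V

ρ = 26.2 nΩ·m = 2.62×10^-8 Ω·m
Section 1: A_strand = π(2.9000e-04)² = 2.642e-07 m²; R₁ = ρL/(N·A_s) = (2.62×10^-8)(6.81)/(19×2.642e-07) = 0.03554 Ω
Section 2: A = 9.42 mm² = 9.420e-06 m²
R₂ = (2.62×10^-8)(44.5)/(9.420e-06) = 0.1238 Ω
R = R₁ + R₂ = 0.1593 Ω
V = IR = 11.4 × 0.1593 = 1.82 V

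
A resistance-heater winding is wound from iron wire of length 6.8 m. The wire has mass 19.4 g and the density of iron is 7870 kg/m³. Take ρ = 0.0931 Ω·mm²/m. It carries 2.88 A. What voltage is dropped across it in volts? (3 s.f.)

5.03 V

ρ = 0.0931 Ω·mm²/m = 9.31×10^-8 Ω·m
A = m/(density·L) = 0.0194/(7870×6.8) = 3.6251e-07 m²
R = ρL/A = (9.31×10^-8)(6.8)/(3.6251e-07) = 1.746 Ω
V = IR = 2.88 × 1.746 = 5.03 V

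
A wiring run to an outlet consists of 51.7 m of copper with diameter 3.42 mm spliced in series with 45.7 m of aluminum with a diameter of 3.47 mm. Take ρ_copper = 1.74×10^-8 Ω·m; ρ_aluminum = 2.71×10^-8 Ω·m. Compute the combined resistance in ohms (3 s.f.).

0.229 Ω

Segment 1: A = π(d/2)² = π(1.7100e-03 m)² = 9.186e-06 m²
R₁ = ρL/A = (1.74×10^-8)(51.7)/(9.186e-06) = 0.09793 Ω
Segment 2: A = π(d/2)² = π(1.7350e-03 m)² = 9.457e-06 m²
R₂ = (2.71×10^-8)(45.7)/(9.457e-06) = 0.131 Ω
R = R₁ + R₂ = 0.229 Ω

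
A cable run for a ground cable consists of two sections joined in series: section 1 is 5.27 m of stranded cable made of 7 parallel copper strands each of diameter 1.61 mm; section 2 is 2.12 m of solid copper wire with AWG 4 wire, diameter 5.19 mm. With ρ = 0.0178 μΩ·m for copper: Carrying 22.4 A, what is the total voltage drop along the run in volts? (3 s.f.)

0.187 V

ρ = 0.0178 μΩ·m = 1.78×10^-8 Ω·m
Section 1: A_strand = π(8.0500e-04)² = 2.036e-06 m²; R₁ = ρL/(N·A_s) = (1.78×10^-8)(5.27)/(7×2.036e-06) = 0.006583 Ω
Section 2: A = π(5.19/2 mm)² = π(2.5950e-03 m)² = 2.116e-05 m²
R₂ = (1.78×10^-8)(2.12)/(2.116e-05) = 0.001784 Ω
R = R₁ + R₂ = 0.008366 Ω
V = IR = 22.4 × 0.008366 = 0.187 V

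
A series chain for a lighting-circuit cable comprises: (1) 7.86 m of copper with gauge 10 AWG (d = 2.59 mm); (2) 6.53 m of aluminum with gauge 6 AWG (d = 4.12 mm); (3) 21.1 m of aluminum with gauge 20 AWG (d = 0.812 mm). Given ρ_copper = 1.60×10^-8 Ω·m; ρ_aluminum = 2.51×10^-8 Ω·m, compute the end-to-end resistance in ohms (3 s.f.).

Seg 1: A = π(2.59/2 mm)² = π(1.2950e-03 m)² = 5.269e-06 m²
R_1 = (1.60×10^-8)(7.86)/(5.269e-06) = 0.02387 Ω
Seg 2: A = π(4.12/2 mm)² = π(2.0600e-03 m)² = 1.333e-05 m²
R_2 = (2.51×10^-8)(6.53)/(1.333e-05) = 0.01229 Ω
Seg 3: A = π(0.812/2 mm)² = π(4.0600e-04 m)² = 5.178e-07 m²
R_3 = (2.51×10^-8)(21.1)/(5.178e-07) = 1.023 Ω
R_total = R_1 + R_2 + R_3 = 1.06 Ω

1.06 Ω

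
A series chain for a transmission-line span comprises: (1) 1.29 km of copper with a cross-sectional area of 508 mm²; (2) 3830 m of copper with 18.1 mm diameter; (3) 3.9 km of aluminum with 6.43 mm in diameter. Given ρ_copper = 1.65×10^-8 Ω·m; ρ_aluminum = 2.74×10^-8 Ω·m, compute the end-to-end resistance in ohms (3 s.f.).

3.58 Ω

Seg 1: A = 508 mm² = 5.080e-04 m²
R_1 = (1.65×10^-8)(1290)/(5.080e-04) = 0.0419 Ω
Seg 2: A = π(d/2)² = π(9.0500e-03 m)² = 2.573e-04 m²
R_2 = (1.65×10^-8)(3830)/(2.573e-04) = 0.2456 Ω
Seg 3: A = π(d/2)² = π(3.2150e-03 m)² = 3.247e-05 m²
R_3 = (2.74×10^-8)(3900)/(3.247e-05) = 3.291 Ω
R_total = R_1 + R_2 + R_3 = 3.58 Ω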